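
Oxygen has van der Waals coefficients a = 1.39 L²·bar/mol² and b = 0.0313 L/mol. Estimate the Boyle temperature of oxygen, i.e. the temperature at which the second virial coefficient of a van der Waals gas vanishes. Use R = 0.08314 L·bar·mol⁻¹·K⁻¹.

T_B ≈ 534.1 K

For a van der Waals gas the second virial coefficient B₂ = b − a/(RT) vanishes at T_B = a/(Rb).
T_B = 1.39/(0.08314×0.0313) = 1.39/0.0026023 = 534.1 K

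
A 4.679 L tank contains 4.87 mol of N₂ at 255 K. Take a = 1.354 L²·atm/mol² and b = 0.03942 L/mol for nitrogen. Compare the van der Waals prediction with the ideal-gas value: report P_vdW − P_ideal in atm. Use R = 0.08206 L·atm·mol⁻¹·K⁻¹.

Ideal: P_ideal = nRT/V = (4.87)(0.08206)(255)/4.679 = 21.7795 atm
vdW: P = nRT/(V − nb) − a n²/V² = 101.906/4.48702 − 32.1127/21.8930 = 22.7113 − 1.46680 = 21.2445 atm
ΔP = 21.2445 − 21.7795 = -0.535 atm

ΔP ≈ -0.535 atm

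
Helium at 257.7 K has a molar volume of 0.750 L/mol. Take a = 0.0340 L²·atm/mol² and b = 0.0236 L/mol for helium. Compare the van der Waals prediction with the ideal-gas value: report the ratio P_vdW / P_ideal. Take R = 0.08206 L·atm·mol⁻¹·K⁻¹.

Ideal: P_ideal = RT/V_m = (0.08206)(257.7)/0.750 = 28.1958 atm
vdW: P = RT/(V_m − b) − a/V_m² = 21.1469/0.726400 − 0.0340/0.562500 = 29.1119 − 0.0604444 = 29.0515 atm
Ratio = 29.0515/28.1958 = 1.030

P_vdW / P_ideal ≈ 1.030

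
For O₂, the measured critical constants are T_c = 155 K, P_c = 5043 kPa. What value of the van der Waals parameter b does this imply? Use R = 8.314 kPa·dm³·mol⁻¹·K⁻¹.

From T_c = 8a/(27Rb) and P_c = a/(27b²): b = R T_c/(8 P_c).
b = (8.314)(155)/(8×5043) = 1288.7/40344 = 0.03194 dm³/mol

b ≈ 0.03194 dm³/mol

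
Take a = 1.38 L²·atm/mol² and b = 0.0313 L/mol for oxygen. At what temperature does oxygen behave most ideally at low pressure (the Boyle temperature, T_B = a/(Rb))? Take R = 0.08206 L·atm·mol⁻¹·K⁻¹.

For a van der Waals gas the second virial coefficient B₂ = b − a/(RT) vanishes at T_B = a/(Rb).
T_B = 1.38/(0.08206×0.0313) = 1.38/0.0025685 = 537.3 K

T_B ≈ 537.3 K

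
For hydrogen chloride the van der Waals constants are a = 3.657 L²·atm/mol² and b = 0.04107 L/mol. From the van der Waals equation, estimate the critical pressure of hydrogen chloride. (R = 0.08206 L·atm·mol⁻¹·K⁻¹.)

For a van der Waals gas, P_c = a/(27b²).
P_c = 3.657/(27×(0.04107)²) = 3.657/0.045542 = 80.30 atm

P_c ≈ 80.30 atm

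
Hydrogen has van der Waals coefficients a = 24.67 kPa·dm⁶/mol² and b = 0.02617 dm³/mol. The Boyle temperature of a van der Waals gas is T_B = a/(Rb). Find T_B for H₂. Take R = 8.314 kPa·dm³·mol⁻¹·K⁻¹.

For a van der Waals gas the second virial coefficient B₂ = b − a/(RT) vanishes at T_B = a/(Rb).
T_B = 24.67/(8.314×0.02617) = 24.67/0.21758 = 113.4 K

T_B ≈ 113.4 K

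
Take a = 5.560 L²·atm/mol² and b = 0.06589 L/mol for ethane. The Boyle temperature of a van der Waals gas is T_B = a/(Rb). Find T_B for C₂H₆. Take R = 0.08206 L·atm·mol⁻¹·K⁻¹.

For a van der Waals gas the second virial coefficient B₂ = b − a/(RT) vanishes at T_B = a/(Rb).
T_B = 5.560/(0.08206×0.06589) = 5.560/0.0054069 = 1028 K

T_B ≈ 1028 K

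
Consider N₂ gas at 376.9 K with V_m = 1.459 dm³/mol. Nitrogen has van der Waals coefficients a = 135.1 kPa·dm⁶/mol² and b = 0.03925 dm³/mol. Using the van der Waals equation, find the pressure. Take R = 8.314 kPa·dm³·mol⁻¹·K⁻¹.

P = RT/(V_m − b) − a/V_m²
RT/(V_m − b) = (8.314)(376.9)/(1.459 − 0.03925) = 3133.5/1.4198 = 2207.0 kPa
a/V_m² = 135.1/(1.459)² = 63.467 kPa
P = 2207.0 − 63.467 = 2144 kPa

P ≈ 2144 kPa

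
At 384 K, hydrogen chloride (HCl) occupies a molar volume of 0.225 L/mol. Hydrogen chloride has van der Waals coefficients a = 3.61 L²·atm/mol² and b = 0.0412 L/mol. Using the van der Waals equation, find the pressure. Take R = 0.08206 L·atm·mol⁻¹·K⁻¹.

P ≈ 100.1 atm

P = RT/(V_m − b) − a/V_m²
RT/(V_m − b) = (0.08206)(384)/(0.225 − 0.0412) = 31.511/0.18380 = 171.44 atm
a/V_m² = 3.61/(0.225)² = 71.309 atm
P = 171.44 − 71.309 = 100.1 atm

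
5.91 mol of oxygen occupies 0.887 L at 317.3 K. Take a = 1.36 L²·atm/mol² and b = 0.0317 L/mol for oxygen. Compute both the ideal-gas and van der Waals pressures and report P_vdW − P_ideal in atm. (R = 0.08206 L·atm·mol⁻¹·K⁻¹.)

Ideal: P_ideal = nRT/V = (5.91)(0.08206)(317.3)/0.887 = 173.486 atm
vdW: P = nRT/(V − nb) − a n²/V² = 153.882/0.699653 − 47.5022/0.786769 = 219.940 − 60.3763 = 159.564 atm
ΔP = 159.564 − 173.486 = -13.92 atm

ΔP ≈ -13.92 atm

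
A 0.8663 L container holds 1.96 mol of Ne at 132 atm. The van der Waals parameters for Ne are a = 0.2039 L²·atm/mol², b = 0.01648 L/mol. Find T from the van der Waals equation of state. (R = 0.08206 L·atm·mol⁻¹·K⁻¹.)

T ≈ 689.9 K

T = (P + a n²/V²)(V − nb)/(nR)
P + a n²/V² = 132 + (0.2039)(1.96)²/(0.8663)² = 133.04 atm
V − nb = 0.8663 − (1.96)(0.01648) = 0.83400 L
T = (133.04)(0.83400)/((1.96)(0.08206)) = 689.9 K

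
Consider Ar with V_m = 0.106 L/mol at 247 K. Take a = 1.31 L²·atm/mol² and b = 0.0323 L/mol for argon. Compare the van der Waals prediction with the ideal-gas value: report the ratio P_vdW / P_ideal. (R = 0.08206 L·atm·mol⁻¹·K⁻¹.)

Ideal: P_ideal = RT/V_m = (0.08206)(247)/0.106 = 191.215 atm
vdW: P = RT/(V_m − b) − a/V_m² = 20.2688/0.0737000 − 1.31/0.0112360 = 275.018 − 116.590 = 158.428 atm
Ratio = 158.428/191.215 = 0.8285

P_vdW / P_ideal ≈ 0.8285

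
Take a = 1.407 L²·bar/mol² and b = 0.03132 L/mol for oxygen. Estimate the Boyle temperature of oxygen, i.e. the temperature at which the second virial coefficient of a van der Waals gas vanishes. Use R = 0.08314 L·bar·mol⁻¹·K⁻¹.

For a van der Waals gas the second virial coefficient B₂ = b − a/(RT) vanishes at T_B = a/(Rb).
T_B = 1.407/(0.08314×0.03132) = 1.407/0.0026039 = 540.3 K

T_B ≈ 540.3 K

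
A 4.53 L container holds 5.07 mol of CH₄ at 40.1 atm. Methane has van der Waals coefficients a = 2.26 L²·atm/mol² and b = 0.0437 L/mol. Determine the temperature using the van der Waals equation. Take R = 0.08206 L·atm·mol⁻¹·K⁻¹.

T = (P + a n²/V²)(V − nb)/(nR)
P + a n²/V² = 40.1 + (2.26)(5.07)²/(4.53)² = 42.931 atm
V − nb = 4.53 − (5.07)(0.0437) = 4.3084 L
T = (42.931)(4.3084)/((5.07)(0.08206)) = 444.6 K

T ≈ 444.6 K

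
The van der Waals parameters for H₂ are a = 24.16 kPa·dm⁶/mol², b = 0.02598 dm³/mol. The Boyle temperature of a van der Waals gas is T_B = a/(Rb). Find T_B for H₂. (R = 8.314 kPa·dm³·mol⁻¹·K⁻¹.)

T_B ≈ 111.9 K

For a van der Waals gas the second virial coefficient B₂ = b − a/(RT) vanishes at T_B = a/(Rb).
T_B = 24.16/(8.314×0.02598) = 24.16/0.21600 = 111.9 K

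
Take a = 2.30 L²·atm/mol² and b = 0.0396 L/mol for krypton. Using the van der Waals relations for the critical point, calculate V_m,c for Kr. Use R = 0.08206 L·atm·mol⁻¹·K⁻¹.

V_m,c ≈ 0.1188 L/mol

For a van der Waals gas, V_m,c = 3b.
V_m,c = 3×0.0396 = 0.1188 L/mol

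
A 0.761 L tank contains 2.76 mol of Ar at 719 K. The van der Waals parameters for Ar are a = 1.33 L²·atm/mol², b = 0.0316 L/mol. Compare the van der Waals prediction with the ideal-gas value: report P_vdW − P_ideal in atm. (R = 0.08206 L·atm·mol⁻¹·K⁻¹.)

Ideal: P_ideal = nRT/V = (2.76)(0.08206)(719)/0.761 = 213.986 atm
vdW: P = nRT/(V − nb) − a n²/V² = 162.843/0.673784 − 10.1314/0.579121 = 241.684 − 17.4944 = 224.190 atm
ΔP = 224.190 − 213.986 = 10.20 atm

ΔP ≈ 10.20 atm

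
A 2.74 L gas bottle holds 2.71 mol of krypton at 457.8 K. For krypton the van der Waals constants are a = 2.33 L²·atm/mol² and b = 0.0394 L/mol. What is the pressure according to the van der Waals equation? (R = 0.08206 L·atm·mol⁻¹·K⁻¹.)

P ≈ 36.38 atm

P = nRT/(V − nb) − a n²/V²
nRT/(V − nb) = (2.71)(0.08206)(457.8)/(2.74 − 2.71×0.0394) = 101.81/2.6332 = 38.664 atm
a n²/V² = (2.33)(2.71)²/(2.74)² = 2.2793 atm
P = 38.664 − 2.2793 = 36.38 atm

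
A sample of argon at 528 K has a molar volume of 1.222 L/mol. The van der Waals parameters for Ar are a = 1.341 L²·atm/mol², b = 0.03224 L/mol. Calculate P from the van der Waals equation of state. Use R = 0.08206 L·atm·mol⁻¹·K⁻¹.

P = RT/(V_m − b) − a/V_m²
RT/(V_m − b) = (0.08206)(528)/(1.222 − 0.03224) = 43.328/1.1898 = 36.416 atm
a/V_m² = 1.341/(1.222)² = 0.89802 atm
P = 36.416 − 0.89802 = 35.52 atm

P ≈ 35.52 atm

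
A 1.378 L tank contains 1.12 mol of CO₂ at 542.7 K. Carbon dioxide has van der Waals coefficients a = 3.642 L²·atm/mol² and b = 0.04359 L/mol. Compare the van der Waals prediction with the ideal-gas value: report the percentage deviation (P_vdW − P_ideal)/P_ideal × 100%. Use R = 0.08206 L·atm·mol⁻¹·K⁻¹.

-2.97 %

Ideal: P_ideal = nRT/V = (1.12)(0.08206)(542.7)/1.378 = 36.1960 atm
vdW: P = nRT/(V − nb) − a n²/V² = 49.8780/1.32918 − 4.56852/1.89888 = 37.5254 − 2.40590 = 35.1195 atm
% deviation = (35.1195 − 36.1960)/36.1960 × 100% = -2.97%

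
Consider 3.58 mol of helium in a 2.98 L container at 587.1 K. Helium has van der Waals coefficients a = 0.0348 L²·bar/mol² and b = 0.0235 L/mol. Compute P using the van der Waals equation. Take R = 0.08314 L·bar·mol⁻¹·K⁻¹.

P = nRT/(V − nb) − a n²/V²
nRT/(V − nb) = (3.58)(0.08314)(587.1)/(2.98 − 3.58×0.0235) = 174.75/2.8959 = 60.344 bar
a n²/V² = (0.0348)(3.58)²/(2.98)² = 0.050224 bar
P = 60.344 − 0.050224 = 60.29 bar

P ≈ 60.29 bar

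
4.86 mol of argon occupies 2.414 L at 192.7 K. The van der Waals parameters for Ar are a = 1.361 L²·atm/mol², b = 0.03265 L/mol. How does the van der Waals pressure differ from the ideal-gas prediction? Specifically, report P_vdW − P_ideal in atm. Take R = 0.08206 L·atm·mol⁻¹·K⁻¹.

ΔP ≈ -3.277 atm

Ideal: P_ideal = nRT/V = (4.86)(0.08206)(192.7)/2.414 = 31.8355 atm
vdW: P = nRT/(V − nb) − a n²/V² = 76.8510/2.25532 − 32.1463/5.82740 = 34.0754 − 5.51641 = 28.5590 atm
ΔP = 28.5590 − 31.8355 = -3.277 atm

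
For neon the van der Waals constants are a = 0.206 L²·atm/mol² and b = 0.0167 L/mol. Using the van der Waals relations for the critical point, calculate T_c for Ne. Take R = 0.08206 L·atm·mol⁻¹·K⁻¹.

T_c ≈ 44.54 K

For a van der Waals gas, T_c = 8a/(27Rb).
T_c = 8×0.206/(27×0.08206×0.0167) = 1.6480/0.037001 = 44.54 K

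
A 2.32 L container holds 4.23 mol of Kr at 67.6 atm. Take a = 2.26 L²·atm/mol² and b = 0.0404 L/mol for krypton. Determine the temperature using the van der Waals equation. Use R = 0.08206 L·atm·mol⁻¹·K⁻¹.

T = (P + a n²/V²)(V − nb)/(nR)
P + a n²/V² = 67.6 + (2.26)(4.23)²/(2.32)² = 75.113 atm
V − nb = 2.32 − (4.23)(0.0404) = 2.1491 L
T = (75.113)(2.1491)/((4.23)(0.08206)) = 465.1 K

T ≈ 465.1 K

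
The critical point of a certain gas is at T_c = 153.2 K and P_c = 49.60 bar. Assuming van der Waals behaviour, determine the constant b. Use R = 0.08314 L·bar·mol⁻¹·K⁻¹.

From T_c = 8a/(27Rb) and P_c = a/(27b²): b = R T_c/(8 P_c).
b = (0.08314)(153.2)/(8×49.60) = 12.737/396.80 = 0.03210 L/mol

b ≈ 0.03210 L/mol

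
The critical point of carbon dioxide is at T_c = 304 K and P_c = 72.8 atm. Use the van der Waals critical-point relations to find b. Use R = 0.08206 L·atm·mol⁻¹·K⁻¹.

b ≈ 0.04283 L/mol

From T_c = 8a/(27Rb) and P_c = a/(27b²): b = R T_c/(8 P_c).
b = (0.08206)(304)/(8×72.8) = 24.946/582.40 = 0.04283 L/mol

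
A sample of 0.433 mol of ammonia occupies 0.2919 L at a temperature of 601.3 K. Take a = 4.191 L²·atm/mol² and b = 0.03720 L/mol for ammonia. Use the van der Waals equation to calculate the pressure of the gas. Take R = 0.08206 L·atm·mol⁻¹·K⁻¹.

P ≈ 68.25 atm

P = nRT/(V − nb) − a n²/V²
nRT/(V − nb) = (0.433)(0.08206)(601.3)/(0.2919 − 0.433×0.03720) = 21.365/0.27579 = 77.468 atm
a n²/V² = (4.191)(0.433)²/(0.2919)² = 9.2220 atm
P = 77.468 − 9.2220 = 68.25 atm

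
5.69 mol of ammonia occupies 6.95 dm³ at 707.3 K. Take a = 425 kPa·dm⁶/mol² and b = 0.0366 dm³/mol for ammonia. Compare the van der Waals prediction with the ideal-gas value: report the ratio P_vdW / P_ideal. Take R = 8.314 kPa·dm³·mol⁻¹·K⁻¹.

Ideal: P_ideal = nRT/V = (5.69)(8.314)(707.3)/6.95 = 4814.39 kPa
vdW: P = nRT/(V − nb) − a n²/V² = 33460.0/6.74175 − 13759.8/48.3025 = 4963.10 − 284.867 = 4678.23 kPa
Ratio = 4678.23/4814.39 = 0.9717

P_vdW / P_ideal ≈ 0.9717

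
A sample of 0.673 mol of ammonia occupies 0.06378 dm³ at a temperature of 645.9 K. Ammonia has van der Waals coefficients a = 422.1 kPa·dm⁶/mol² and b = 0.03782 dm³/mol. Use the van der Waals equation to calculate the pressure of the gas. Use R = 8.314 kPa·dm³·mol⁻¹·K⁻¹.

P = nRT/(V − nb) − a n²/V²
nRT/(V − nb) = (0.673)(8.314)(645.9)/(0.06378 − 0.673×0.03782) = 3614.0/0.038327 = 94294 kPa
a n²/V² = (422.1)(0.673)²/(0.06378)² = 46998 kPa
P = 94294 − 46998 = 47296 kPa

P ≈ 47296 kPa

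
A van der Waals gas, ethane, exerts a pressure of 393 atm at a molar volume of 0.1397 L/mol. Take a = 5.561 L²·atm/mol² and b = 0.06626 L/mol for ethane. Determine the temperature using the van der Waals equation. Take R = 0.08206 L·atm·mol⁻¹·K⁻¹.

T = (P + a/V_m²)(V_m − b)/R
P + a/V_m² = 393 + 5.561/(0.1397)² = 677.94 atm
V_m − b = 0.1397 − 0.06626 = 0.073440 L/mol
T = (677.94)(0.073440)/0.08206 = 606.7 K

T ≈ 606.7 K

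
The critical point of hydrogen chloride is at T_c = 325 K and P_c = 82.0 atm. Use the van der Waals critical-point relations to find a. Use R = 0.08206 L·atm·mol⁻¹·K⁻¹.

a ≈ 3.659 L²·atm/mol²

From T_c = 8a/(27Rb) and P_c = a/(27b²): a = 27 R² T_c²/(64 P_c).
a = 27×(0.08206)²×(325)²/(64×82.0) = 19204/5248.0 = 3.659 L²·atm/mol²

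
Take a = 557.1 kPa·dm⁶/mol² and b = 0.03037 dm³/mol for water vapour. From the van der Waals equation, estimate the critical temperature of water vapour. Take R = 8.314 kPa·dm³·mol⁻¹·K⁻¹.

For a van der Waals gas, T_c = 8a/(27Rb).
T_c = 8×557.1/(27×8.314×0.03037) = 4456.8/6.8174 = 653.7 K

T_c ≈ 653.7 K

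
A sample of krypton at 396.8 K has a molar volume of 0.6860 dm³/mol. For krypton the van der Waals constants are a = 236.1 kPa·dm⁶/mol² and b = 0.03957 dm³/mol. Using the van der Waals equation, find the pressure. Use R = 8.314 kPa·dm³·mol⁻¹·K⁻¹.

P = RT/(V_m − b) − a/V_m²
RT/(V_m − b) = (8.314)(396.8)/(0.6860 − 0.03957) = 3299.0/0.64643 = 5103.4 kPa
a/V_m² = 236.1/(0.6860)² = 501.70 kPa
P = 5103.4 − 501.70 = 4602 kPa

P ≈ 4602 kPa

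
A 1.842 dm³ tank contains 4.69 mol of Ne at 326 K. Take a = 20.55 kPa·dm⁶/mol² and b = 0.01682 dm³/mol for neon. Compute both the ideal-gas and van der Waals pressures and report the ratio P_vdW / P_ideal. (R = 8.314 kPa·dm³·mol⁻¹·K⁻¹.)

Ideal: P_ideal = nRT/V = (4.69)(8.314)(326)/1.842 = 6900.98 kPa
vdW: P = nRT/(V − nb) − a n²/V² = 12711.6/1.76311 − 452.020/3.39296 = 7209.76 − 133.223 = 7076.54 kPa
Ratio = 7076.54/6900.98 = 1.025

P_vdW / P_ideal ≈ 1.025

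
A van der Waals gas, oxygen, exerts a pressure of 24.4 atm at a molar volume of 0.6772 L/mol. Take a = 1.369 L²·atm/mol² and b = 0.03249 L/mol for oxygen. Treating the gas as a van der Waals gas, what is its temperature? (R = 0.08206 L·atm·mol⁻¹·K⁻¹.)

T = (P + a/V_m²)(V_m − b)/R
P + a/V_m² = 24.4 + 1.369/(0.6772)² = 27.385 atm
V_m − b = 0.6772 − 0.03249 = 0.64471 L/mol
T = (27.385)(0.64471)/0.08206 = 215.2 K

T ≈ 215.2 K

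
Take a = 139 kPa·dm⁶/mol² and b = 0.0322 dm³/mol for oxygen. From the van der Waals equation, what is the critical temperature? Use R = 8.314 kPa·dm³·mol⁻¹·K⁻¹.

T_c ≈ 153.8 K

For a van der Waals gas, T_c = 8a/(27Rb).
T_c = 8×139/(27×8.314×0.0322) = 1112.0/7.2282 = 153.8 K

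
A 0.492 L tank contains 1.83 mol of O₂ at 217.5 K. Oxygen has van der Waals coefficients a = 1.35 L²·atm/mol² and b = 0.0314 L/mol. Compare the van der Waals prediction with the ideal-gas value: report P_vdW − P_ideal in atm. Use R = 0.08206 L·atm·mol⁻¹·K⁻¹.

Ideal: P_ideal = nRT/V = (1.83)(0.08206)(217.5)/0.492 = 66.3860 atm
vdW: P = nRT/(V − nb) − a n²/V² = 32.6619/0.434538 − 4.52102/0.242064 = 75.1647 − 18.6770 = 56.4877 atm
ΔP = 56.4877 − 66.3860 = -9.898 atm

ΔP ≈ -9.898 atm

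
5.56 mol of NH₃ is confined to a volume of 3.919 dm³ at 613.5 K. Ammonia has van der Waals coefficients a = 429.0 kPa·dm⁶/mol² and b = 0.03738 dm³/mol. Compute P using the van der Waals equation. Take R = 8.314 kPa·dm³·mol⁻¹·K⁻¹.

P = nRT/(V − nb) − a n²/V²
nRT/(V − nb) = (5.56)(8.314)(613.5)/(3.919 − 5.56×0.03738) = 28360/3.7112 = 7641.7 kPa
a n²/V² = (429.0)(5.56)²/(3.919)² = 863.49 kPa
P = 7641.7 − 863.49 = 6778 kPa

P ≈ 6778 kPa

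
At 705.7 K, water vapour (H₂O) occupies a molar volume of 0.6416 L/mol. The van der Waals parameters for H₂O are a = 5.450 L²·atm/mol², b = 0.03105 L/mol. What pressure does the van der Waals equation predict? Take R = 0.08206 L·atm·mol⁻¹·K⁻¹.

P = RT/(V_m − b) − a/V_m²
RT/(V_m − b) = (0.08206)(705.7)/(0.6416 − 0.03105) = 57.910/0.61055 = 94.849 atm
a/V_m² = 5.450/(0.6416)² = 13.239 atm
P = 94.849 − 13.239 = 81.61 atm

P ≈ 81.61 atm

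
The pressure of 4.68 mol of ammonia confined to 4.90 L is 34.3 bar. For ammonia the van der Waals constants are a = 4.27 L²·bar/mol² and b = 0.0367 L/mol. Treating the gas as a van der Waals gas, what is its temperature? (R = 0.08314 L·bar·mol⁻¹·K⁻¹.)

T ≈ 464.1 K

T = (P + a n²/V²)(V − nb)/(nR)
P + a n²/V² = 34.3 + (4.27)(4.68)²/(4.90)² = 38.195 bar
V − nb = 4.90 − (4.68)(0.0367) = 4.7282 L
T = (38.195)(4.7282)/((4.68)(0.08314)) = 464.1 K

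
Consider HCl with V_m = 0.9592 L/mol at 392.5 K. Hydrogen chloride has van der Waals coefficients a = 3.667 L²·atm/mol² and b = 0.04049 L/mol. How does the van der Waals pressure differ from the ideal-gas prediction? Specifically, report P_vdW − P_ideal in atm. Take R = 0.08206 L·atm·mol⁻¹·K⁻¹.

Ideal: P_ideal = RT/V_m = (0.08206)(392.5)/0.9592 = 33.5786 atm
vdW: P = RT/(V_m − b) − a/V_m² = 32.2086/0.918710 − 3.667/0.920065 = 35.0585 − 3.98559 = 31.0729 atm
ΔP = 31.0729 − 33.5786 = -2.506 atm

ΔP ≈ -2.506 atm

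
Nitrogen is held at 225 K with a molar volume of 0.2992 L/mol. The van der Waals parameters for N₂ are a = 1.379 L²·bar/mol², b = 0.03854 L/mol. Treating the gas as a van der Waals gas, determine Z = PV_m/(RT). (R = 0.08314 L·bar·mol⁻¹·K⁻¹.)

P = RT/(V_m − b) − a/V_m² = (0.08314)(225)/(0.2992 − 0.03854) − 1.379/(0.2992)²
  = 18.707/0.26066 − 15.404 = 71.768 − 15.404 = 56.364 bar
Z = PV_m/(RT) = (56.364)(0.2992)/((0.08314)(225)) = 16.864/18.707 = 0.9015

Z ≈ 0.9015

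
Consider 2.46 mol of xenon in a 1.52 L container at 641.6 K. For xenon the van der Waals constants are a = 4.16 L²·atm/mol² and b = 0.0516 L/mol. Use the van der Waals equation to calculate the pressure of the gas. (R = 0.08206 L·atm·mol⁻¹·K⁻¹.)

P = nRT/(V − nb) − a n²/V²
nRT/(V − nb) = (2.46)(0.08206)(641.6)/(1.52 − 2.46×0.0516) = 129.52/1.3931 = 92.973 atm
a n²/V² = (4.16)(2.46)²/(1.52)² = 10.896 atm
P = 92.973 − 10.896 = 82.08 atm

P ≈ 82.08 atm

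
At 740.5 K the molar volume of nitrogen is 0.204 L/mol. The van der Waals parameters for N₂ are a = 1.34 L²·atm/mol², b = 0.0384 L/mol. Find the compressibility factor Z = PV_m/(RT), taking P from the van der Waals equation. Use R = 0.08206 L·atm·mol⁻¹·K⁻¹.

P = RT/(V_m − b) − a/V_m² = (0.08206)(740.5)/(0.204 − 0.0384) − 1.34/(0.204)²
  = 60.765/0.16560 − 32.199 = 366.94 − 32.199 = 334.74 atm
Z = PV_m/(RT) = (334.74)(0.204)/((0.08206)(740.5)) = 68.287/60.765 = 1.124

Z ≈ 1.124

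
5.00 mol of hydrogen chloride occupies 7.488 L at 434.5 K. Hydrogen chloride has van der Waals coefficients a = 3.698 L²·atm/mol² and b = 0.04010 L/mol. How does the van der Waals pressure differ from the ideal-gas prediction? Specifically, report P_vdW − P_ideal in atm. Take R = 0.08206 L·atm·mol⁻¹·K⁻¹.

ΔP ≈ -0.994 atm

Ideal: P_ideal = nRT/V = (5.00)(0.08206)(434.5)/7.488 = 23.8081 atm
vdW: P = nRT/(V − nb) − a n²/V² = 178.275/7.28750 − 92.4500/56.0701 = 24.4631 − 1.64883 = 22.8143 atm
ΔP = 22.8143 − 23.8081 = -0.994 atm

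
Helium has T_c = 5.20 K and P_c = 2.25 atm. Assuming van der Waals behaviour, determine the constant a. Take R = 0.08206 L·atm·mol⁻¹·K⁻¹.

From T_c = 8a/(27Rb) and P_c = a/(27b²): a = 27 R² T_c²/(64 P_c).
a = 27×(0.08206)²×(5.20)²/(64×2.25) = 4.9162/144.00 = 0.03414 L²·atm/mol²

a ≈ 0.03414 L²·atm/mol²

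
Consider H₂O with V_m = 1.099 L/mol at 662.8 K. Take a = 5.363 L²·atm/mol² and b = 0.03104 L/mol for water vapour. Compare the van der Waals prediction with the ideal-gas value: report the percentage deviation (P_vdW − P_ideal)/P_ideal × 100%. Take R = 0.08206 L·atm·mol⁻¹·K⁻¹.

Ideal: P_ideal = RT/V_m = (0.08206)(662.8)/1.099 = 49.4899 atm
vdW: P = RT/(V_m − b) − a/V_m² = 54.3894/1.06796 − 5.363/1.20780 = 50.9283 − 4.44030 = 46.4880 atm
% deviation = (46.4880 − 49.4899)/49.4899 × 100% = -6.07%

-6.07 %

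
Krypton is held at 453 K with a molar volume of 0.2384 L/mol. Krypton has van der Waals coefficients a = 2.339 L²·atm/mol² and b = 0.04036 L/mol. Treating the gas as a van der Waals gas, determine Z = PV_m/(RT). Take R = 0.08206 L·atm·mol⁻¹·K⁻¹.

P = RT/(V_m − b) − a/V_m² = (0.08206)(453)/(0.2384 − 0.04036) − 2.339/(0.2384)²
  = 37.173/0.19804 − 41.155 = 187.70 − 41.155 = 146.55 atm
Z = PV_m/(RT) = (146.55)(0.2384)/((0.08206)(453)) = 34.938/37.173 = 0.9399

Z ≈ 0.9399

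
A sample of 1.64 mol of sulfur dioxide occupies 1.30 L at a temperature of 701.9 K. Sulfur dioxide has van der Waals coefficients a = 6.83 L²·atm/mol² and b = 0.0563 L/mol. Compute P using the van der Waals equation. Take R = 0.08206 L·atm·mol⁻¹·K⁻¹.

P ≈ 67.35 atm

P = nRT/(V − nb) − a n²/V²
nRT/(V − nb) = (1.64)(0.08206)(701.9)/(1.30 − 1.64×0.0563) = 94.461/1.2077 = 78.216 atm
a n²/V² = (6.83)(1.64)²/(1.30)² = 10.870 atm
P = 78.216 − 10.870 = 67.35 atm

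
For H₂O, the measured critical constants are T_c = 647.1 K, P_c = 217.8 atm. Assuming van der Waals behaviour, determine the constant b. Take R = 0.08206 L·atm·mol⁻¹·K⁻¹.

b ≈ 0.03048 L/mol

From T_c = 8a/(27Rb) and P_c = a/(27b²): b = R T_c/(8 P_c).
b = (0.08206)(647.1)/(8×217.8) = 53.101/1742.4 = 0.03048 L/mol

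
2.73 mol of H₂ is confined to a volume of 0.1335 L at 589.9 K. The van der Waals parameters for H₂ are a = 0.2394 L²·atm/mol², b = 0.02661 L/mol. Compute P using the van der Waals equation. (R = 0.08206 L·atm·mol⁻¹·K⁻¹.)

P = nRT/(V − nb) − a n²/V²
nRT/(V − nb) = (2.73)(0.08206)(589.9)/(0.1335 − 2.73×0.02661) = 132.15/0.060855 = 2171.6 atm
a n²/V² = (0.2394)(2.73)²/(0.1335)² = 100.11 atm
P = 2171.6 − 100.11 = 2071 atm

P ≈ 2071 atm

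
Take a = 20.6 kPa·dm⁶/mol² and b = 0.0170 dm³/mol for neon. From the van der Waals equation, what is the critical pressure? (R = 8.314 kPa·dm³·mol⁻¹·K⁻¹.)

For a van der Waals gas, P_c = a/(27b²).
P_c = 20.6/(27×(0.0170)²) = 20.6/0.0078030 = 2640 kPa

P_c ≈ 2640 kPa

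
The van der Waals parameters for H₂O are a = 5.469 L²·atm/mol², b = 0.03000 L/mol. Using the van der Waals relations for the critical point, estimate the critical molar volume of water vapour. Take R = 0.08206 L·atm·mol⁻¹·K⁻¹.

V_m,c ≈ 0.09000 L/mol

For a van der Waals gas, V_m,c = 3b.
V_m,c = 3×0.03000 = 0.09000 L/mol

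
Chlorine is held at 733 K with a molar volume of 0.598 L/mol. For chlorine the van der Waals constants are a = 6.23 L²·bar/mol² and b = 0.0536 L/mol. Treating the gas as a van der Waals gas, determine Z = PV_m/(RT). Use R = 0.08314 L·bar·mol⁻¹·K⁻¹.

P = RT/(V_m − b) − a/V_m² = (0.08314)(733)/(0.598 − 0.0536) − 6.23/(0.598)²
  = 60.942/0.54440 − 17.422 = 111.94 − 17.422 = 94.52 bar
Z = PV_m/(RT) = (94.52)(0.598)/((0.08314)(733)) = 56.523/60.942 = 0.9275

Z ≈ 0.9275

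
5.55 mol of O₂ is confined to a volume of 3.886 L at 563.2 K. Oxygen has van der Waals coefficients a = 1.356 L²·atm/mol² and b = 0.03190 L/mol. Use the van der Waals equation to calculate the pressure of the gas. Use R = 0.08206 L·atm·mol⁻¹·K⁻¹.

P = nRT/(V − nb) − a n²/V²
nRT/(V − nb) = (5.55)(0.08206)(563.2)/(3.886 − 5.55×0.03190) = 256.50/3.7090 = 69.156 atm
a n²/V² = (1.356)(5.55)²/(3.886)² = 2.7659 atm
P = 69.156 − 2.7659 = 66.39 atm

P ≈ 66.39 atm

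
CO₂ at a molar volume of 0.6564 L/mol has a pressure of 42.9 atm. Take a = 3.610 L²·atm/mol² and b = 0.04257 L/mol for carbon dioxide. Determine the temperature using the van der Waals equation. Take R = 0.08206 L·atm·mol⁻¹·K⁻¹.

T ≈ 383.6 K

T = (P + a/V_m²)(V_m − b)/R
P + a/V_m² = 42.9 + 3.610/(0.6564)² = 51.279 atm
V_m − b = 0.6564 − 0.04257 = 0.61383 L/mol
T = (51.279)(0.61383)/0.08206 = 383.6 K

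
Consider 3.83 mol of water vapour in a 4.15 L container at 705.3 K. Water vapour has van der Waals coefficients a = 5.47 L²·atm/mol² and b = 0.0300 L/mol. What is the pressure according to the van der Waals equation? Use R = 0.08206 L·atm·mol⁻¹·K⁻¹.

P = nRT/(V − nb) − a n²/V²
nRT/(V − nb) = (3.83)(0.08206)(705.3)/(4.15 − 3.83×0.0300) = 221.67/4.0351 = 54.935 atm
a n²/V² = (5.47)(3.83)²/(4.15)² = 4.6590 atm
P = 54.935 − 4.6590 = 50.28 atm

P ≈ 50.28 atm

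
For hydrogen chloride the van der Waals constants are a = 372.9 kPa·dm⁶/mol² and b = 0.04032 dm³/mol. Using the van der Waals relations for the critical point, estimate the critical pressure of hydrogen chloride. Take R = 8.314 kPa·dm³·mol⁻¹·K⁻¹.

For a van der Waals gas, P_c = a/(27b²).
P_c = 372.9/(27×(0.04032)²) = 372.9/0.043894 = 8495 kPa

P_c ≈ 8495 kPa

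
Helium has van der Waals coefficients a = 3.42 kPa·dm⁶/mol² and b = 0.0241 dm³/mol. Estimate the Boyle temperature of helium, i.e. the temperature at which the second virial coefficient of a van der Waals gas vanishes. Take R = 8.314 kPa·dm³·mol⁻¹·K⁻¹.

T_B ≈ 17.07 K

For a van der Waals gas the second virial coefficient B₂ = b − a/(RT) vanishes at T_B = a/(Rb).
T_B = 3.42/(8.314×0.0241) = 3.42/0.20037 = 17.07 K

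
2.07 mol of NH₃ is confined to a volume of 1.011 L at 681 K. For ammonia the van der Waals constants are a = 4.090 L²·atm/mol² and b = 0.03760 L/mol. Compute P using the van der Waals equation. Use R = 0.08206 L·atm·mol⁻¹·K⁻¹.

P = nRT/(V − nb) − a n²/V²
nRT/(V − nb) = (2.07)(0.08206)(681)/(1.011 − 2.07×0.03760) = 115.68/0.93317 = 123.96 atm
a n²/V² = (4.090)(2.07)²/(1.011)² = 17.146 atm
P = 123.96 − 17.146 = 106.8 atm

P ≈ 106.8 atm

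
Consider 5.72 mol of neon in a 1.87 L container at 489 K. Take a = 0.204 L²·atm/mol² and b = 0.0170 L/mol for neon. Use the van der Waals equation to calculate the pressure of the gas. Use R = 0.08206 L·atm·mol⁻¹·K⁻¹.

P ≈ 127.6 atm

P = nRT/(V − nb) − a n²/V²
nRT/(V − nb) = (5.72)(0.08206)(489)/(1.87 − 5.72×0.0170) = 229.53/1.7728 = 129.47 atm
a n²/V² = (0.204)(5.72)²/(1.87)² = 1.9087 atm
P = 129.47 − 1.9087 = 127.6 atm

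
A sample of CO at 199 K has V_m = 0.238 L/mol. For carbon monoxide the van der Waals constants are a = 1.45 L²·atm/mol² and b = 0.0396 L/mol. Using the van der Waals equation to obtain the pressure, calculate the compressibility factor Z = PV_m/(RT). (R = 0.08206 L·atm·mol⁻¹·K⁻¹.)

Z ≈ 0.8265

P = RT/(V_m − b) − a/V_m² = (0.08206)(199)/(0.238 − 0.0396) − 1.45/(0.238)²
  = 16.330/0.19840 − 25.598 = 82.308 − 25.598 = 56.710 atm
Z = PV_m/(RT) = (56.710)(0.238)/((0.08206)(199)) = 13.497/16.330 = 0.8265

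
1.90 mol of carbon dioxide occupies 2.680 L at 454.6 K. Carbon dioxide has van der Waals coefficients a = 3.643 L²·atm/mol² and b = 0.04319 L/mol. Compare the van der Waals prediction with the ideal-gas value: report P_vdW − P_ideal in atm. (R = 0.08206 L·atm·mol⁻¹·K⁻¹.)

Ideal: P_ideal = nRT/V = (1.90)(0.08206)(454.6)/2.680 = 26.4472 atm
vdW: P = nRT/(V − nb) − a n²/V² = 70.8785/2.59794 − 13.1512/7.18240 = 27.2826 − 1.83103 = 25.4516 atm
ΔP = 25.4516 − 26.4472 = -0.996 atm

ΔP ≈ -0.996 atm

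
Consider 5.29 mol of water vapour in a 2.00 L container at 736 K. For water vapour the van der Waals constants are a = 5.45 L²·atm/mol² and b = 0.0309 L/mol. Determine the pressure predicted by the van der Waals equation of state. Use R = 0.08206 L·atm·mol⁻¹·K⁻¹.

P ≈ 135.8 atm

P = nRT/(V − nb) − a n²/V²
nRT/(V − nb) = (5.29)(0.08206)(736)/(2.00 − 5.29×0.0309) = 319.50/1.8365 = 173.97 atm
a n²/V² = (5.45)(5.29)²/(2.00)² = 38.128 atm
P = 173.97 − 38.128 = 135.8 atm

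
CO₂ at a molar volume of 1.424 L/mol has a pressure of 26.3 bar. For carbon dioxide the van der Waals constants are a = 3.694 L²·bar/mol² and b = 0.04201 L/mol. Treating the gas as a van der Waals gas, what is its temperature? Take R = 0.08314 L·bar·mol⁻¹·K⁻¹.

T ≈ 467.5 K

T = (P + a/V_m²)(V_m − b)/R
P + a/V_m² = 26.3 + 3.694/(1.424)² = 28.122 bar
V_m − b = 1.424 − 0.04201 = 1.3820 L/mol
T = (28.122)(1.3820)/0.08314 = 467.5 K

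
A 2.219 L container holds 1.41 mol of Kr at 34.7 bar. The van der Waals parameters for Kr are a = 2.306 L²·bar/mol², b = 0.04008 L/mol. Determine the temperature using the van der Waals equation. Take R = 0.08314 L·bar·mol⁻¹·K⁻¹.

T = (P + a n²/V²)(V − nb)/(nR)
P + a n²/V² = 34.7 + (2.306)(1.41)²/(2.219)² = 35.631 bar
V − nb = 2.219 − (1.41)(0.04008) = 2.1625 L
T = (35.631)(2.1625)/((1.41)(0.08314)) = 657.3 K

T ≈ 657.3 K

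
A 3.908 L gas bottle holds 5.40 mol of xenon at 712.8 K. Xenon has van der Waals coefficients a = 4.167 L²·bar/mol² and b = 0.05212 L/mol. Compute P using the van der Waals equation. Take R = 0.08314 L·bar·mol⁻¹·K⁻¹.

P = nRT/(V − nb) − a n²/V²
nRT/(V − nb) = (5.40)(0.08314)(712.8)/(3.908 − 5.40×0.05212) = 320.02/3.6266 = 88.242 bar
a n²/V² = (4.167)(5.40)²/(3.908)² = 7.9561 bar
P = 88.242 − 7.9561 = 80.29 bar

P ≈ 80.29 bar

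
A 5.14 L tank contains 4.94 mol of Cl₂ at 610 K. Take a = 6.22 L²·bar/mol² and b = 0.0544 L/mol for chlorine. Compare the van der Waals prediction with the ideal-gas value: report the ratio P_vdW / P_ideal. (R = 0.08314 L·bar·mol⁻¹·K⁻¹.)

Ideal: P_ideal = nRT/V = (4.94)(0.08314)(610)/5.14 = 48.7420 bar
vdW: P = nRT/(V − nb) − a n²/V² = 250.534/4.87126 − 151.790/26.4196 = 51.4310 − 5.74536 = 45.6856 bar
Ratio = 45.6856/48.7420 = 0.9373

P_vdW / P_ideal ≈ 0.9373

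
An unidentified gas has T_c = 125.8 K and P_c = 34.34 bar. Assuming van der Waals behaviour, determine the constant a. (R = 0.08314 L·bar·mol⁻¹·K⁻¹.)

From T_c = 8a/(27Rb) and P_c = a/(27b²): a = 27 R² T_c²/(64 P_c).
a = 27×(0.08314)²×(125.8)²/(64×34.34) = 2953.6/2197.8 = 1.344 L²·bar/mol²

a ≈ 1.344 L²·bar/mol²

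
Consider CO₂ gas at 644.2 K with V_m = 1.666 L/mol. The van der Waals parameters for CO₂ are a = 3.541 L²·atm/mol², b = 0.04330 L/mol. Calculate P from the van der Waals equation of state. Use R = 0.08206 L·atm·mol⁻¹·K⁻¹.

P = RT/(V_m − b) − a/V_m²
RT/(V_m − b) = (0.08206)(644.2)/(1.666 − 0.04330) = 52.863/1.6227 = 32.577 atm
a/V_m² = 3.541/(1.666)² = 1.2758 atm
P = 32.577 − 1.2758 = 31.30 atm

P ≈ 31.30 atm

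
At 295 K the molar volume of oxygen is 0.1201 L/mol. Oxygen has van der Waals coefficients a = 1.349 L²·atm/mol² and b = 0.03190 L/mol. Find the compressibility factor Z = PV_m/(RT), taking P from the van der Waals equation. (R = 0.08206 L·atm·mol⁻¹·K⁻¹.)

P = RT/(V_m − b) − a/V_m² = (0.08206)(295)/(0.1201 − 0.03190) − 1.349/(0.1201)²
  = 24.208/0.088200 − 93.525 = 274.47 − 93.525 = 180.95 atm
Z = PV_m/(RT) = (180.95)(0.1201)/((0.08206)(295)) = 21.732/24.208 = 0.8977

Z ≈ 0.8977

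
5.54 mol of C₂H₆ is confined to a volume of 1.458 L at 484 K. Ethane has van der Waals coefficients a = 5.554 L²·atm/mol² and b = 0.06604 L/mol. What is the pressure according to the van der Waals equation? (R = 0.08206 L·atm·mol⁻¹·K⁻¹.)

P = nRT/(V − nb) − a n²/V²
nRT/(V − nb) = (5.54)(0.08206)(484)/(1.458 − 5.54×0.06604) = 220.03/1.0921 = 201.47 atm
a n²/V² = (5.554)(5.54)²/(1.458)² = 80.188 atm
P = 201.47 − 80.188 = 121.3 atm

P ≈ 121.3 atm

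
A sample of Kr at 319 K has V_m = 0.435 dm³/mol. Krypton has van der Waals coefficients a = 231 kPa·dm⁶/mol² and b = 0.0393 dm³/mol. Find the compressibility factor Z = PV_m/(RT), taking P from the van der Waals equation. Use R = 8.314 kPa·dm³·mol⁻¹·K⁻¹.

P = RT/(V_m − b) − a/V_m² = (8.314)(319)/(0.435 − 0.0393) − 231/(0.435)²
  = 2652.2/0.39570 − 1220.8 = 6702.6 − 1220.8 = 5481.8 kPa
Z = PV_m/(RT) = (5481.8)(0.435)/((8.314)(319)) = 2384.6/2652.2 = 0.8991

Z ≈ 0.8991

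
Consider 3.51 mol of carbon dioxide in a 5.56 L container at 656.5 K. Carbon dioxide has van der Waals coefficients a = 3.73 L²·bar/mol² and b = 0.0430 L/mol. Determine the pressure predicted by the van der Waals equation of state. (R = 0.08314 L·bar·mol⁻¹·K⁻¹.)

P = nRT/(V − nb) − a n²/V²
nRT/(V − nb) = (3.51)(0.08314)(656.5)/(5.56 − 3.51×0.0430) = 191.58/5.4091 = 35.418 bar
a n²/V² = (3.73)(3.51)²/(5.56)² = 1.4865 bar
P = 35.418 − 1.4865 = 33.93 bar

P ≈ 33.93 bar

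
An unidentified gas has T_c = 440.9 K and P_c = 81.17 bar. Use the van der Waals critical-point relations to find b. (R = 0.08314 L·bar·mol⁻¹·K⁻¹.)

b ≈ 0.05645 L/mol

From T_c = 8a/(27Rb) and P_c = a/(27b²): b = R T_c/(8 P_c).
b = (0.08314)(440.9)/(8×81.17) = 36.656/649.36 = 0.05645 L/mol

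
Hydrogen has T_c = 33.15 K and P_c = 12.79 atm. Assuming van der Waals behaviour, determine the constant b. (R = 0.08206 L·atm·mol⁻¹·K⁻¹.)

From T_c = 8a/(27Rb) and P_c = a/(27b²): b = R T_c/(8 P_c).
b = (0.08206)(33.15)/(8×12.79) = 2.7203/102.32 = 0.02659 L/mol

b ≈ 0.02659 L/mol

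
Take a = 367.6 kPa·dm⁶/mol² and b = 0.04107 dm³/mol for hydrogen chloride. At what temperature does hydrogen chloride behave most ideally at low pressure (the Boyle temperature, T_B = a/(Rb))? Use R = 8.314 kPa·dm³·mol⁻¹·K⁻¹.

For a van der Waals gas the second virial coefficient B₂ = b − a/(RT) vanishes at T_B = a/(Rb).
T_B = 367.6/(8.314×0.04107) = 367.6/0.34146 = 1077 K

T_B ≈ 1077 K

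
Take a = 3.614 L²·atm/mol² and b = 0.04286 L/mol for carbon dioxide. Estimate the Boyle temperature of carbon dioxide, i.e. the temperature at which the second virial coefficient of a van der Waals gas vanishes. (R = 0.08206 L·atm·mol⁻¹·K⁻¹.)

For a van der Waals gas the second virial coefficient B₂ = b − a/(RT) vanishes at T_B = a/(Rb).
T_B = 3.614/(0.08206×0.04286) = 3.614/0.0035171 = 1028 K

T_B ≈ 1028 K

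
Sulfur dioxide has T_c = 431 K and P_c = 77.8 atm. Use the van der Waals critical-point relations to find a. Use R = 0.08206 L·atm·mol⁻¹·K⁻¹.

From T_c = 8a/(27Rb) and P_c = a/(27b²): a = 27 R² T_c²/(64 P_c).
a = 27×(0.08206)²×(431)²/(64×77.8) = 33774/4979.2 = 6.783 L²·atm/mol²

a ≈ 6.783 L²·atm/mol²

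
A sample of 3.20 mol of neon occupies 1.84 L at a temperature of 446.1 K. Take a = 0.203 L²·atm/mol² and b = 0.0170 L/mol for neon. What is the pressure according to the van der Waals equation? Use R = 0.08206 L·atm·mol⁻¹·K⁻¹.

P = nRT/(V − nb) − a n²/V²
nRT/(V − nb) = (3.20)(0.08206)(446.1)/(1.84 − 3.20×0.0170) = 117.14/1.7856 = 65.603 atm
a n²/V² = (0.203)(3.20)²/(1.84)² = 0.61399 atm
P = 65.603 − 0.61399 = 64.99 atm

P ≈ 64.99 atm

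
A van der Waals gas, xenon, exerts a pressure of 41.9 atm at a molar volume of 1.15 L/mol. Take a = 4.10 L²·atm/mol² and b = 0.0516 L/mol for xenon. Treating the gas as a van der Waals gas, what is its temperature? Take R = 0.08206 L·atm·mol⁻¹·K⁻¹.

T ≈ 602.3 K

T = (P + a/V_m²)(V_m − b)/R
P + a/V_m² = 41.9 + 4.10/(1.15)² = 45.000 atm
V_m − b = 1.15 − 0.0516 = 1.0984 L/mol
T = (45.000)(1.0984)/0.08206 = 602.3 K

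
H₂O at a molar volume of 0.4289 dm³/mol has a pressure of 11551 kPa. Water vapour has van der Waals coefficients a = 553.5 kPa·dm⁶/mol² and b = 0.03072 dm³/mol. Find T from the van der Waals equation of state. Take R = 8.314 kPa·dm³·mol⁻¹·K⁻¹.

T = (P + a/V_m²)(V_m − b)/R
P + a/V_m² = 11551 + 553.5/(0.4289)² = 14560 kPa
V_m − b = 0.4289 − 0.03072 = 0.39818 dm³/mol
T = (14560)(0.39818)/8.314 = 697.3 K

T ≈ 697.3 K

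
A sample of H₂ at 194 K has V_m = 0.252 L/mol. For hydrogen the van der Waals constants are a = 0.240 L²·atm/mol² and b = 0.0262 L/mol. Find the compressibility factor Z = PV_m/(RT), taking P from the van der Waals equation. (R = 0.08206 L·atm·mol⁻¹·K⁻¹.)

P = RT/(V_m − b) − a/V_m² = (0.08206)(194)/(0.252 − 0.0262) − 0.240/(0.252)²
  = 15.920/0.22580 − 3.7793 = 70.505 − 3.7793 = 66.726 atm
Z = PV_m/(RT) = (66.726)(0.252)/((0.08206)(194)) = 16.815/15.920 = 1.056

Z ≈ 1.056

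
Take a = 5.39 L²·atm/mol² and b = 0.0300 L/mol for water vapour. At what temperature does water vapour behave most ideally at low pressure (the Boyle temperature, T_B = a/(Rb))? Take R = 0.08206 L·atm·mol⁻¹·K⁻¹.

For a van der Waals gas the second virial coefficient B₂ = b − a/(RT) vanishes at T_B = a/(Rb).
T_B = 5.39/(0.08206×0.0300) = 5.39/0.0024618 = 2189 K

T_B ≈ 2189 K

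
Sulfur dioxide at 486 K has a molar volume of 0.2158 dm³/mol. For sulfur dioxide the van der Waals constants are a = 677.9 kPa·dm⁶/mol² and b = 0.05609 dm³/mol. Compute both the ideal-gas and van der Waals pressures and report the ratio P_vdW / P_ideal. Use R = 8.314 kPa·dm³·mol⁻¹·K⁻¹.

P_vdW / P_ideal ≈ 0.5738

Ideal: P_ideal = RT/V_m = (8.314)(486)/0.2158 = 18723.8 kPa
vdW: P = RT/(V_m − b) − a/V_m² = 4040.60/0.159710 − 677.9/0.0465696 = 25299.6 − 14556.7 = 10742.9 kPa
Ratio = 10742.9/18723.8 = 0.5738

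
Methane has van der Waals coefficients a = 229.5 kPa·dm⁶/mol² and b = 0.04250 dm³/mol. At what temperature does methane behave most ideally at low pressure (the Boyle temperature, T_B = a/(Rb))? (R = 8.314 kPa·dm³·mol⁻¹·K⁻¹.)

T_B ≈ 649.5 K

For a van der Waals gas the second virial coefficient B₂ = b − a/(RT) vanishes at T_B = a/(Rb).
T_B = 229.5/(8.314×0.04250) = 229.5/0.35335 = 649.5 K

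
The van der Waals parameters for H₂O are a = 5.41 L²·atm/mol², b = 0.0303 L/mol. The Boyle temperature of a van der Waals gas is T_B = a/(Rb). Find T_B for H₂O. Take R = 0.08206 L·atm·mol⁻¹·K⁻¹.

For a van der Waals gas the second virial coefficient B₂ = b − a/(RT) vanishes at T_B = a/(Rb).
T_B = 5.41/(0.08206×0.0303) = 5.41/0.0024864 = 2176 K

T_B ≈ 2176 K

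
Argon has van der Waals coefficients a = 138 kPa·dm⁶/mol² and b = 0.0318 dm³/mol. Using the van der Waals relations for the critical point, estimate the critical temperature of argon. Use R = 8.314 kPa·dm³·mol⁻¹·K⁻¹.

T_c ≈ 154.7 K

For a van der Waals gas, T_c = 8a/(27Rb).
T_c = 8×138/(27×8.314×0.0318) = 1104.0/7.1384 = 154.7 K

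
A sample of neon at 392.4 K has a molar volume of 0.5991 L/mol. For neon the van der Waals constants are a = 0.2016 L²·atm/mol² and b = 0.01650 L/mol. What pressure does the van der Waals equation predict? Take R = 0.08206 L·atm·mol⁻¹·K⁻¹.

P ≈ 54.71 atm

P = RT/(V_m − b) − a/V_m²
RT/(V_m − b) = (0.08206)(392.4)/(0.5991 − 0.01650) = 32.200/0.58260 = 55.269 atm
a/V_m² = 0.2016/(0.5991)² = 0.56168 atm
P = 55.269 − 0.56168 = 54.71 atm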